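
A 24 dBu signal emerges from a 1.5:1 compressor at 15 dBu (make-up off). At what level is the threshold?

Gain reduction = 24 − 15 = 9 dB; output overshoot = GR / (R − 1) = 9 / 0.5 = 18 dB.
Threshold = output − output overshoot = 15 − 18 = -3 dBu.

-3 dBu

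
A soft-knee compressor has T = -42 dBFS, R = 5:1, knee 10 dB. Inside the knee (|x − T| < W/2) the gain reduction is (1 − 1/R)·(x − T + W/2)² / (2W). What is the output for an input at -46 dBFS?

x − T + W/2 = -46 − (-42) + 5 = 1.
GR = (1 − 1/5) × 1² / 20 = 0.8 × 1 / 20 = 0.04 dB.
Output = -46 − 0.04 = -46.04 dBFS.

-46.04 dBFS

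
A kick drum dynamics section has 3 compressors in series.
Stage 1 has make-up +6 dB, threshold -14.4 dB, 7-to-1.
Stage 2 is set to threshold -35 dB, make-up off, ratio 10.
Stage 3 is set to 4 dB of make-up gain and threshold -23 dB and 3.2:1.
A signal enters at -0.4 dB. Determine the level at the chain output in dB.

-28.14 dB

Stage 1: overshoot 14 dB → 14/7 = 2 dB → -12.4 dB; +6 dB make-up → -6.4 dB.
Stage 2: overshoot 28.6 dB → 28.6/10 = 2.86 dB → -32.14 dB.
Stage 3: below threshold (-32.14 ≤ -23); passes unchanged; make-up brings it to -28.14 dB.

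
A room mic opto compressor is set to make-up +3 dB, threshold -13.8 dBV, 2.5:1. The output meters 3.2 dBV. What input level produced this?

21.2 dBV

Before make-up, the level was 3.2 − 3 = 0.2 dBV.
Post-compression overshoot = 0.2 − (-13.8) = 14 dB.
Undo the ratio: input overshoot = 14 × 2.5 = 35 dB, giving input = 21.2 dBV.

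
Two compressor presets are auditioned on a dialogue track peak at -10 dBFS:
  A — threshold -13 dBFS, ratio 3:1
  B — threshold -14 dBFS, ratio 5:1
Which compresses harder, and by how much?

A: GR = 3 − 3/3 = 2 dB.
B: GR = 4 − 4/5 = 3.2 dB.
Difference: 1.2 dB in favour of B.

B, by 1.2 dB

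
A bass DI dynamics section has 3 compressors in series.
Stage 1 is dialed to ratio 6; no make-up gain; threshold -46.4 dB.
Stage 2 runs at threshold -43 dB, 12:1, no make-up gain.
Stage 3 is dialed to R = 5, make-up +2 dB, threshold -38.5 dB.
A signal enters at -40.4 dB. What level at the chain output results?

Stage 1: 6 dB above -46.4 dB, reduced 6:1 to 1 dB above → -45.4 dB.
Stage 2: below threshold (-45.4 ≤ -43); passes unchanged; output -45.4 dB.
Stage 3: -45.4 dB ≤ -38.5 dB, so stage 3 doesn't engage; make-up brings it to -43.4 dB.

-43.4 dB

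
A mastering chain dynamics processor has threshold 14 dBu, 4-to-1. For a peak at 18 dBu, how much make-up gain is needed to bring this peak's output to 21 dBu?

The peak compresses to 14 + 4/4 = 15 dBu.
To reach 21 dBu requires 21 − 15 = 6 dB of make-up.

6 dB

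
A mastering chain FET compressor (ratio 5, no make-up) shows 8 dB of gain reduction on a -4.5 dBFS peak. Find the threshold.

-14.5 dBFS

Let T be the threshold. Output overshoot = (input overshoot)/R, so -12.5 − T = (-4.5 − T)/5.
5·(-12.5 − T) = -4.5 − T → 4·T = -62.5 − (-4.5) = -58.
T = -58/4 = -14.5 dBFS.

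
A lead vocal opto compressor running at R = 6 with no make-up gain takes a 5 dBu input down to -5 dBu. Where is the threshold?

-7 dBu

Gain reduction = 5 − (-5) = 10 dB; output overshoot = GR / (R − 1) = 10 / 5 = 2 dB.
Threshold = output − output overshoot = -5 − 2 = -7 dBu.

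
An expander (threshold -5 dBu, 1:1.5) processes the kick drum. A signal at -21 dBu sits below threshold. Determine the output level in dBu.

-29 dBu

Below threshold, a 1:1.5 expander applies gain = (1.5−1)×(T − x) of attenuation.
(1.5−1) × 16 = 8 dB, so output = -21 − 8 = -29 dBu.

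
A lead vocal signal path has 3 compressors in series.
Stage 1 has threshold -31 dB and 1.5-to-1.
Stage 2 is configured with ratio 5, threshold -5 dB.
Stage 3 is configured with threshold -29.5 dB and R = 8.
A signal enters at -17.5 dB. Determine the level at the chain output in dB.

-28.5625 dB

Stage 1: overshoot 13.5 dB → 13.5/1.5 = 9 dB → -22 dB.
Stage 2: -22 dB is at or below the -5 dB threshold — no compression; output -22 dB.
Stage 3: 7.5 dB above -29.5 dB, reduced 8:1 to 0.9375 dB above → -28.5625 dB.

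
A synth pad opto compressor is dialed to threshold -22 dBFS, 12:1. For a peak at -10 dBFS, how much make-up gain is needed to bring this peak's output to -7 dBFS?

Without make-up, output = threshold + overshoot/12 = -22 + 1 = -21 dBFS.
Gap to target: 14 dB.

14 dB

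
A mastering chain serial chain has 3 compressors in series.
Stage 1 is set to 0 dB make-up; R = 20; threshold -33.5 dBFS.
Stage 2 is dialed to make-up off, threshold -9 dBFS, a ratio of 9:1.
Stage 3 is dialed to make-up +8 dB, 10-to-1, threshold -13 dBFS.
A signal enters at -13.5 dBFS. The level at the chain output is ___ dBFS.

-24.5 dBFS

Stage 1: overshoot 20 dB → 20/20 = 1 dB → -32.5 dBFS.
Stage 2: -32.5 dBFS is at or below the -9 dBFS threshold — no compression; output -32.5 dBFS.
Stage 3: -32.5 dBFS is at or below the -13 dBFS threshold — no compression; make-up brings it to -24.5 dBFS.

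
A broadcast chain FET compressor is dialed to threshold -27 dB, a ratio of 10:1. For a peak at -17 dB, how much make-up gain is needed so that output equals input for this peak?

Without make-up, output = threshold + overshoot/10 = -27 + 1 = -26 dB.
Gap to target: 9 dB.

9 dB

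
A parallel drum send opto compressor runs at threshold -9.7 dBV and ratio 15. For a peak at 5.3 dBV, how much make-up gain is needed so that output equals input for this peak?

The peak compresses to -9.7 + 15/15 = -8.7 dBV.
To reach 5.3 dBV requires 5.3 − (-8.7) = 14 dB of make-up.

14 dB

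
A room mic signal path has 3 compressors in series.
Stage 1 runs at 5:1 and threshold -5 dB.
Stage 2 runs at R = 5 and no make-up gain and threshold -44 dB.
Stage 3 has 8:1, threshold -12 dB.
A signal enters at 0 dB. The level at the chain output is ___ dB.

Stage 1: overshoot 5 dB → 5/5 = 1 dB → -4 dB.
Stage 2: 40 dB above -44 dB, reduced 5:1 to 8 dB above → -36 dB.
Stage 3: below threshold (-36 ≤ -12); passes unchanged; output -36 dB.

-36 dB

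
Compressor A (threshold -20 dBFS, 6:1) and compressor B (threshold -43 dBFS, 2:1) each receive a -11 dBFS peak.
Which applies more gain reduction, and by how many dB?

A: 9 dB over, compressed to 1.5 dB over, so 7.5 dB of GR.
B: 32 dB over, compressed to 16 dB over, so 16 dB of GR.
Difference: 8.5 dB in favour of B.

B, by 8.5 dB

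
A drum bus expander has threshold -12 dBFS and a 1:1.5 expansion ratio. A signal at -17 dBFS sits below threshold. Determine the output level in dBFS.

-19.5 dBFS

Below threshold, a 1:1.5 expander applies gain = (1.5−1)×(T − x) of attenuation.
(1.5−1) × 5 = 2.5 dB, so output = -17 − 2.5 = -19.5 dBFS.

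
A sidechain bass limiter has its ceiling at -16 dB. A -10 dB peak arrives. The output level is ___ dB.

The limiter clamps the peak to its -16 dB ceiling.

-16 dB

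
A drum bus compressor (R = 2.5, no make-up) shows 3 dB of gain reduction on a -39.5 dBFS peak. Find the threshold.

Let T be the threshold. Output overshoot = (input overshoot)/R, so -42.5 − T = (-39.5 − T)/2.5.
2.5·(-42.5 − T) = -39.5 − T → 1.5·T = -106.25 − (-39.5) = -66.75.
T = -66.75/1.5 = -44.5 dBFS.

-44.5 dBFS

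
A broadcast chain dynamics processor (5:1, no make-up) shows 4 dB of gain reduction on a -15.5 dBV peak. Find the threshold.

Let T be the threshold. Output overshoot = (input overshoot)/R, so -19.5 − T = (-15.5 − T)/5.
5·(-19.5 − T) = -15.5 − T → 4·T = -97.5 − (-15.5) = -82.
T = -82/4 = -20.5 dBV.

-20.5 dBV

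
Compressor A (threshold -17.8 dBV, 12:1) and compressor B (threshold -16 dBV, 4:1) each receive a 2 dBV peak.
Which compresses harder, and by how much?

A, by 4.65 dB

A: overshoot 19.8 dB → output overshoot 1.65 dB → GR 18.15 dB.
B: overshoot 18 dB → output overshoot 4.5 dB → GR 13.5 dB.
A reduces 4.65 dB more.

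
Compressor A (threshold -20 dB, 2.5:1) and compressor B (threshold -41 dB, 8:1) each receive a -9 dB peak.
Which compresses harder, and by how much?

A: overshoot 11 dB → output overshoot 4.4 dB → GR 6.6 dB.
B: overshoot 32 dB → output overshoot 4 dB → GR 28 dB.
Difference: 21.4 dB in favour of B.

B, by 21.4 dB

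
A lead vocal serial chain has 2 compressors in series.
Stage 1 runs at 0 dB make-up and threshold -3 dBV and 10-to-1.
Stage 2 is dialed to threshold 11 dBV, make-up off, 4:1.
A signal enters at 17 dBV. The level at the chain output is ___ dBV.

-1 dBV

Stage 1: 17 dBV is 20 dB over -3 dBV; at 10:1 that becomes 2 dB over, giving -1 dBV.
Stage 2: -1 dBV is at or below the 11 dBV threshold — no compression; output -1 dBV.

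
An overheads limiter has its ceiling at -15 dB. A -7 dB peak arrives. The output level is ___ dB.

-15 dB

The limiter clamps the peak to its -15 dB ceiling.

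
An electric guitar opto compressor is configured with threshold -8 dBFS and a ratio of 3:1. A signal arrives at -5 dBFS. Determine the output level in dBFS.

-5 dBFS sits 3 dB over threshold.
The 3 dB excess becomes 1 dB after 3:1 reduction.
So the level is -8 + 1 = -7 dBFS.

-7 dBFS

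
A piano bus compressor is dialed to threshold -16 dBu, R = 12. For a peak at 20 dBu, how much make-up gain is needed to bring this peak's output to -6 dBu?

7 dB

The peak compresses to -16 + 36/12 = -13 dBu.
To reach -6 dBu requires -6 − (-13) = 7 dB of make-up.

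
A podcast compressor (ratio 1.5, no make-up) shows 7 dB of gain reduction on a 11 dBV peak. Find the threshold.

-10 dBV

Let T be the threshold. Output overshoot = (input overshoot)/R, so 4 − T = (11 − T)/1.5.
1.5·(4 − T) = 11 − T → 0.5·T = 6 − 11 = -5.
T = -5/0.5 = -10 dBV.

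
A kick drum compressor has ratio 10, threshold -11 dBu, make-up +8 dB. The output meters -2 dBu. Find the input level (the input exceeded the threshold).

-1 dBu

Before make-up, the level was -2 − 8 = -10 dBu.
That's 1 dB above the -11 dBu threshold.
Before 10:1 compression the overshoot was 1 × 10 = 10 dB, so input = -11 + 10 = -1 dBu.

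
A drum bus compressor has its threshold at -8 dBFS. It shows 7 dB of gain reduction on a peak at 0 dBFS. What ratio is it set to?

8:1

Input overshoot = 0 − (-8) = 8 dB.
Output overshoot = 8 − 7 = 1 dB.
Ratio = input overshoot / output overshoot = 8 / 1 = 8.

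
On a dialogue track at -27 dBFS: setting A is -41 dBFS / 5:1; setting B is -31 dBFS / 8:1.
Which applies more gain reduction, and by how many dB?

A, by 7.7 dB

A: GR = 14 − 14/5 = 11.2 dB.
B: GR = 4 − 4/8 = 3.5 dB.
Difference: 7.7 dB in favour of A.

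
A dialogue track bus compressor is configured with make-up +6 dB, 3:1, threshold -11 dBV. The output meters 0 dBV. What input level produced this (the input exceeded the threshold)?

4 dBV

Before make-up, the level was 0 − 6 = -6 dBV.
Post-compression overshoot = -6 − (-11) = 5 dB.
Undo the ratio: input overshoot = 5 × 3 = 15 dB, giving input = 4 dBV.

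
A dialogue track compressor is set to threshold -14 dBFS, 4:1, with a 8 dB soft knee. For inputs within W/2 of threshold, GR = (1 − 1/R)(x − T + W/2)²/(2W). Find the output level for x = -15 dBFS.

-15.421875 dBFS

x − T + W/2 = -15 − (-14) + 4 = 3.
GR = (1 − 1/4) × 3² / 16 = 0.75 × 9 / 16 = 0.421875 dB.
Output = -15 − 0.421875 = -15.421875 dBFS.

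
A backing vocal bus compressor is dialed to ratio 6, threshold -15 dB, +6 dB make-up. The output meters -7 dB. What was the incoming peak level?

-3 dB

Stripping the +6 dB make-up gives -13 dB at the gain stage.
Post-compression overshoot = -13 − (-15) = 2 dB.
Undo the ratio: input overshoot = 2 × 6 = 12 dB, giving input = -3 dB.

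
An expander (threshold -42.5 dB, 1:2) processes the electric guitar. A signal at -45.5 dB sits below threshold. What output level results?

Below threshold, a 1:2 expander applies gain = (2−1)×(T − x) of attenuation.
(2−1) × 3 = 3 dB, so output = -45.5 − 3 = -48.5 dB.

-48.5 dB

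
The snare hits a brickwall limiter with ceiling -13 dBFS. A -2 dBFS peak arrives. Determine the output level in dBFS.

-13 dBFS

A brickwall limiter is an ∞:1 compressor: any input above the ceiling is clamped to -13 dBFS.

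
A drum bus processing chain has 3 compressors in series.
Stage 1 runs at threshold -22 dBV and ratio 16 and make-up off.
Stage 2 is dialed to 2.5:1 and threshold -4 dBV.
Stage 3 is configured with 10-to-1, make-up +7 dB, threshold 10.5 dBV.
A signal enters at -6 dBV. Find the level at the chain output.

Stage 1: -6 dBV is 16 dB over -22 dBV; at 16:1 that becomes 1 dB over, giving -21 dBV.
Stage 2: below threshold (-21 ≤ -4); passes unchanged; output -21 dBV.
Stage 3: -21 dBV is at or below the 10.5 dBV threshold — no compression; make-up brings it to -14 dBV.

-14 dBV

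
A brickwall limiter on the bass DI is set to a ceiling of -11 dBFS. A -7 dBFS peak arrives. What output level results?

-11 dBFS

A brickwall limiter is an ∞:1 compressor: any input above the ceiling is clamped to -11 dBFS.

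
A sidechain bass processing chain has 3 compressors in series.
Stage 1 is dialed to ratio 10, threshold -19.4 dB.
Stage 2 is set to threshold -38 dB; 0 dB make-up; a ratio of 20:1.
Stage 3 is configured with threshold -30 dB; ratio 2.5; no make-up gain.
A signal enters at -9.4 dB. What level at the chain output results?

Stage 1: overshoot 10 dB → 10/10 = 1 dB → -18.4 dB.
Stage 2: overshoot 19.6 dB → 19.6/20 = 0.98 dB → -37.02 dB.
Stage 3: below threshold (-37.02 ≤ -30); passes unchanged; output -37.02 dB.

-37.02 dB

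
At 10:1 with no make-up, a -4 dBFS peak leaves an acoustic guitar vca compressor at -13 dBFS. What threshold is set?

-14 dBFS

Input is 10 dB above T (since output overshoot × R = input overshoot: (-13 − T)·10 = -4 − T gives T = -14 dBFS).
Check: -14 + (-4 − (-14))/10 = -14 + 1 = -13 dBFS. ✓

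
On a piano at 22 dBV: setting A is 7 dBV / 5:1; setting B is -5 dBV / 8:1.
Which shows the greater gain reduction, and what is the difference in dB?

A: 15 dB over, compressed to 3 dB over, so 12 dB of GR.
B: 27 dB over, compressed to 3.375 dB over, so 23.625 dB of GR.
B applies 11.625 dB more gain reduction.

B, by 11.625 dB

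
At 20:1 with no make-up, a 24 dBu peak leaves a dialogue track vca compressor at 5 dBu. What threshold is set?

4 dBu

Gain reduction = 24 − 5 = 19 dB; output overshoot = GR / (R − 1) = 19 / 19 = 1 dB.
Threshold = output − output overshoot = 5 − 1 = 4 dBu.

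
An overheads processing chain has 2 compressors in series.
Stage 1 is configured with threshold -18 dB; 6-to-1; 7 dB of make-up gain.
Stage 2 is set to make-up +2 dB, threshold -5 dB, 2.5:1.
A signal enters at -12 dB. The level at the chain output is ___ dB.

Stage 1: 6 dB above -18 dB, reduced 6:1 to 1 dB above → -17 dB; +7 dB make-up → -10 dB.
Stage 2: -10 dB ≤ -5 dB, so stage 2 doesn't engage; make-up brings it to -8 dB.

-8 dB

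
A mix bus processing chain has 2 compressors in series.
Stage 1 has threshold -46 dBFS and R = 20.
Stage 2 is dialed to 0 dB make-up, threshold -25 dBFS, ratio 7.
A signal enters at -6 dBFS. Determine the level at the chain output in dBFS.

Stage 1: 40 dB above -46 dBFS, reduced 20:1 to 2 dB above → -44 dBFS.
Stage 2: -44 dBFS ≤ -25 dBFS, so stage 2 doesn't engage; output -44 dBFS.

-44 dBFS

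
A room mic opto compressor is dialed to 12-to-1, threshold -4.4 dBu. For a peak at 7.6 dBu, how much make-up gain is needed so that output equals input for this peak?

The peak compresses to -4.4 + 12/12 = -3.4 dBu.
To reach 7.6 dBu requires 7.6 − (-3.4) = 11 dB of make-up.

11 dB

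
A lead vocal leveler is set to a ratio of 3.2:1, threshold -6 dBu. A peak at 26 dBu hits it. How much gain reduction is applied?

26 dBu exceeds the threshold by 32 dB.
A 3.2:1 ratio leaves 10 dB of that excess.
So the signal is attenuated by 32 − 10 = 22 dB.

22 dB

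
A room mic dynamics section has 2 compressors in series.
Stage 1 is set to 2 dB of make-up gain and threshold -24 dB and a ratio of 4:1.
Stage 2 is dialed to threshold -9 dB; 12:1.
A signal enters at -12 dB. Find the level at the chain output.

Stage 1: -12 dB is 12 dB over -24 dB; at 4:1 that becomes 3 dB over, giving -21 dB; +2 dB make-up → -19 dB.
Stage 2: -19 dB is at or below the -9 dB threshold — no compression; output -19 dB.

-19 dB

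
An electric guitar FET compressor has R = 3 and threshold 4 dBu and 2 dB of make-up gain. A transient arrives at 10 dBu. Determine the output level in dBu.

The input is 6 dB above the 4 dBu threshold.
The 6 dB excess becomes 2 dB after 3:1 reduction.
That puts the output at 6 dBu; make-up adds 2 dB, giving 8 dBu.

8 dBu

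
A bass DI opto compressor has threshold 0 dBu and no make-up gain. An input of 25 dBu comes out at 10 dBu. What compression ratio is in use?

2.5:1

Input overshoot = 25 − 0 = 25 dB; output overshoot = 10 − 0 = 10 dB.
Ratio = 25 / 10 = 2.5.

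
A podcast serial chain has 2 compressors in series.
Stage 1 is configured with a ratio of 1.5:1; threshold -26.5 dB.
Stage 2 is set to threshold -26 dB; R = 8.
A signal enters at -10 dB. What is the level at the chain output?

-24.6875 dB

Stage 1: -10 dB is 16.5 dB over -26.5 dB; at 1.5:1 that becomes 11 dB over, giving -15.5 dB.
Stage 2: -15.5 dB is 10.5 dB over -26 dB; at 8:1 that becomes 1.3125 dB over, giving -24.6875 dB.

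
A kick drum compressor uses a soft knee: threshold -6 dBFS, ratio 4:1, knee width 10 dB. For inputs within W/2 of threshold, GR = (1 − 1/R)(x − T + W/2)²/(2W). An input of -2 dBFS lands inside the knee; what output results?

x − T + W/2 = -2 − (-6) + 5 = 9.
GR = (1 − 1/4) × 9² / 20 = 0.75 × 81 / 20 = 3.0375 dB.
Output = -2 − 3.0375 = -5.0375 dBFS.

-5.0375 dBFS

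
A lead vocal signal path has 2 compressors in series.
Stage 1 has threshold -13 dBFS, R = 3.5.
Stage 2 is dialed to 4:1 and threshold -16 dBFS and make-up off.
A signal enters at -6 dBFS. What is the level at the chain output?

-14.75 dBFS

Stage 1: -6 dBFS is 7 dB over -13 dBFS; at 3.5:1 that becomes 2 dB over, giving -11 dBFS.
Stage 2: -11 dBFS is 5 dB over -16 dBFS; at 4:1 that becomes 1.25 dB over, giving -14.75 dBFS.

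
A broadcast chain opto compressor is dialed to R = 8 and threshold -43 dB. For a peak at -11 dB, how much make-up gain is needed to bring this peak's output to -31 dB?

8 dB

The peak compresses to -43 + 32/8 = -39 dB.
To reach -31 dB requires -31 − (-39) = 8 dB of make-up.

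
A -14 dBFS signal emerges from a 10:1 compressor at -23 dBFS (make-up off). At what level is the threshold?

-24 dBFS

Let T be the threshold. Output overshoot = (input overshoot)/R, so -23 − T = (-14 − T)/10.
10·(-23 − T) = -14 − T → 9·T = -230 − (-14) = -216.
T = -216/9 = -24 dBFS.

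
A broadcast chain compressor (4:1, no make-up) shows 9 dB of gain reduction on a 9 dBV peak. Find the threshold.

Gain reduction = 9 − 0 = 9 dB; output overshoot = GR / (R − 1) = 9 / 3 = 3 dB.
Threshold = output − output overshoot = 0 − 3 = -3 dBV.

-3 dBV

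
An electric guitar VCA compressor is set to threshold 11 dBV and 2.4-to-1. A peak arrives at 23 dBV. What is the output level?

16 dBV

23 dBV sits 12 dB over threshold.
The 12 dB excess becomes 5 dB after 2.4:1 reduction.
That puts the output at 16 dBV.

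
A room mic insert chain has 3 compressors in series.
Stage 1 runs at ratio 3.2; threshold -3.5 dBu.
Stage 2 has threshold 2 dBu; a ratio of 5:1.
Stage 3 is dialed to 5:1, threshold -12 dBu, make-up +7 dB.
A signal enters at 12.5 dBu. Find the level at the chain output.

Stage 1: 16 dB above -3.5 dBu, reduced 3.2:1 to 5 dB above → 1.5 dBu.
Stage 2: 1.5 dBu is at or below the 2 dBu threshold — no compression; output 1.5 dBu.
Stage 3: 13.5 dB above -12 dBu, reduced 5:1 to 2.7 dB above → -9.3 dBu; +7 dB make-up → -2.3 dBu.

-2.3 dBu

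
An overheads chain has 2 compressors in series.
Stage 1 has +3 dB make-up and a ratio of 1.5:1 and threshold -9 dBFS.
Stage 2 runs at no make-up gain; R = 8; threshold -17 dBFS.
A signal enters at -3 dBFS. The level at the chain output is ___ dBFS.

Stage 1: overshoot 6 dB → 6/1.5 = 4 dB → -5 dBFS; +3 dB make-up → -2 dBFS.
Stage 2: overshoot 15 dB → 15/8 = 1.875 dB → -15.125 dBFS.

-15.125 dBFS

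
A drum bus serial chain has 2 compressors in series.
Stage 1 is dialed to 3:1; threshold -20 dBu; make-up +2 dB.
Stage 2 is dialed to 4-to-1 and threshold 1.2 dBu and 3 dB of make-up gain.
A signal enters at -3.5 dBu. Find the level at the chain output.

-9.5 dBu

Stage 1: -3.5 dBu is 16.5 dB over -20 dBu; at 3:1 that becomes 5.5 dB over, giving -14.5 dBu; +2 dB make-up → -12.5 dBu.
Stage 2: -12.5 dBu ≤ 1.2 dBu, so stage 2 doesn't engage; make-up brings it to -9.5 dBu.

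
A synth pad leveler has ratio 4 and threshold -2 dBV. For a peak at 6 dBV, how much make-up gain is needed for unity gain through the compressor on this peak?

Without make-up, output = threshold + overshoot/4 = -2 + 2 = 0 dBV.
Gap to target: 6 dB.

6 dB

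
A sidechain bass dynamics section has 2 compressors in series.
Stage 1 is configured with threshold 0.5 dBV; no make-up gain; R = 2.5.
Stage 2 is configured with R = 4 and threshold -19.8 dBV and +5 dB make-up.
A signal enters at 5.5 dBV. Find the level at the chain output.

Stage 1: 5.5 dBV is 5 dB over 0.5 dBV; at 2.5:1 that becomes 2 dB over, giving 2.5 dBV.
Stage 2: 22.3 dB above -19.8 dBV, reduced 4:1 to 5.575 dB above → -14.225 dBV; +5 dB make-up → -9.225 dBV.

-9.225 dBV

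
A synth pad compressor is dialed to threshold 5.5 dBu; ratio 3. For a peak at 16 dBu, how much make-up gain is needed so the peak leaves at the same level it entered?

Without make-up, output = threshold + overshoot/3 = 5.5 + 3.5 = 9 dBu.
Gap to target: 7 dB.

7 dB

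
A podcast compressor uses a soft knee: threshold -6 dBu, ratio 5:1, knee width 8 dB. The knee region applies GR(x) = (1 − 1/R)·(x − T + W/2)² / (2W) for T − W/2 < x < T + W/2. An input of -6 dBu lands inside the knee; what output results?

-6.8 dBu

x − T + W/2 = -6 − (-6) + 4 = 4.
GR = (1 − 1/5) × 4² / 16 = 0.8 × 16 / 16 = 0.8 dB.
Output = -6 − 0.8 = -6.8 dBu.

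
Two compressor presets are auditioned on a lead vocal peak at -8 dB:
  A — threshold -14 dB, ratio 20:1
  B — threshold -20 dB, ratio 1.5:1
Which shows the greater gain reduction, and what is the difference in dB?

A: overshoot 6 dB → output overshoot 0.3 dB → GR 5.7 dB.
B: overshoot 12 dB → output overshoot 8 dB → GR 4 dB.
A applies 1.7 dB more gain reduction.

A, by 1.7 dB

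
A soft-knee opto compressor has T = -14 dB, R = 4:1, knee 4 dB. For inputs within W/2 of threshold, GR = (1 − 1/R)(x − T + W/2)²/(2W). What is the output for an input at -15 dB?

-15.09375 dB

x − T + W/2 = -15 − (-14) + 2 = 1.
GR = (1 − 1/4) × 1² / 8 = 0.75 × 1 / 8 = 0.09375 dB.
Output = -15 − 0.09375 = -15.09375 dB.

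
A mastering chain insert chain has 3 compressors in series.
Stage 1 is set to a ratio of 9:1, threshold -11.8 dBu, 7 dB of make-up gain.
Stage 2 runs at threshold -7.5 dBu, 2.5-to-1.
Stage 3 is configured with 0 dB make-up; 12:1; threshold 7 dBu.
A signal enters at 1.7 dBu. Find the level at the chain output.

Stage 1: overshoot 13.5 dB → 13.5/9 = 1.5 dB → -10.3 dBu; +7 dB make-up → -3.3 dBu.
Stage 2: 4.2 dB above -7.5 dBu, reduced 2.5:1 to 1.68 dB above → -5.82 dBu.
Stage 3: -5.82 dBu is at or below the 7 dBu threshold — no compression; output -5.82 dBu.

-5.82 dBu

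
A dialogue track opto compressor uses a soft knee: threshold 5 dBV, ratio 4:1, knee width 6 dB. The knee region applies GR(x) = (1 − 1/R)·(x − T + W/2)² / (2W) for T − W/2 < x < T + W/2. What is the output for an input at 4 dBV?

3.75 dBV

x − T + W/2 = 4 − 5 + 3 = 2.
GR = (1 − 1/4) × 2² / 12 = 0.75 × 4 / 12 = 0.25 dB.
Output = 4 − 0.25 = 3.75 dBV.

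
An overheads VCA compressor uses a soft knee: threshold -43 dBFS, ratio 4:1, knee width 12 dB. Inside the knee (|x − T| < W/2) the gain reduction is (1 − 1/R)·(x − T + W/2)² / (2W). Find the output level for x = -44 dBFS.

x − T + W/2 = -44 − (-43) + 6 = 5.
GR = (1 − 1/4) × 5² / 24 = 0.75 × 25 / 24 = 0.78125 dB.
Output = -44 − 0.78125 = -44.78125 dBFS.

-44.78125 dBFS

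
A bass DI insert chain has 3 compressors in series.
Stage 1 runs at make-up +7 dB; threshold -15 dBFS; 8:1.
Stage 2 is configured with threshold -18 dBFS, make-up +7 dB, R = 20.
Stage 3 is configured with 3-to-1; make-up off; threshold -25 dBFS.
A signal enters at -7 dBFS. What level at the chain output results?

-20.15 dBFS

Stage 1: overshoot 8 dB → 8/8 = 1 dB → -14 dBFS; +7 dB make-up → -7 dBFS.
Stage 2: -7 dBFS is 11 dB over -18 dBFS; at 20:1 that becomes 0.55 dB over, giving -17.45 dBFS; +7 dB make-up → -10.45 dBFS.
Stage 3: 14.55 dB above -25 dBFS, reduced 3:1 to 4.85 dB above → -20.15 dBFS.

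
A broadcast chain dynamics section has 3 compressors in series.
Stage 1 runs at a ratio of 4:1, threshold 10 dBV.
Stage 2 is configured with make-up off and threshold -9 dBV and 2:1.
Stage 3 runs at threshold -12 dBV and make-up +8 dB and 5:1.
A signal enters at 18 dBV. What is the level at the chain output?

Stage 1: 18 dBV is 8 dB over 10 dBV; at 4:1 that becomes 2 dB over, giving 12 dBV.
Stage 2: 12 dBV is 21 dB over -9 dBV; at 2:1 that becomes 10.5 dB over, giving 1.5 dBV.
Stage 3: 13.5 dB above -12 dBV, reduced 5:1 to 2.7 dB above → -9.3 dBV; +8 dB make-up → -1.3 dBV.

-1.3 dBV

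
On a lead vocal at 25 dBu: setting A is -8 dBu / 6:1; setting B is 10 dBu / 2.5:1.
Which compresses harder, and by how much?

A, by 18.5 dB

A: GR = 33 − 33/6 = 27.5 dB.
B: GR = 15 − 15/2.5 = 9 dB.
A applies 18.5 dB more gain reduction.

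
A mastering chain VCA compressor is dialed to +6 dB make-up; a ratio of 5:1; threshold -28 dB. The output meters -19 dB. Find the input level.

Remove make-up: -19 − 6 = -25 dB.
That's 3 dB above the -28 dB threshold.
Before 5:1 compression the overshoot was 3 × 5 = 15 dB, so input = -28 + 15 = -13 dB.

-13 dB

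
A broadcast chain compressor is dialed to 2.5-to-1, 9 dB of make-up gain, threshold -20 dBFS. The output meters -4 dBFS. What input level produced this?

-2.5 dBFS

Before make-up, the level was -4 − 9 = -13 dBFS.
The compressed level sits -13 − (-20) = 7 dB over threshold.
Input overshoot = R × output overshoot = 17.5 dB → input = -20 + 17.5 = -2.5 dBFS.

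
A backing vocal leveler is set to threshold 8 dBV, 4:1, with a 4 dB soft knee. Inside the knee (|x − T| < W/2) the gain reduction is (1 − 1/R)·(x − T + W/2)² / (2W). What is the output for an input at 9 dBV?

8.15625 dBV

x − T + W/2 = 9 − 8 + 2 = 3.
GR = (1 − 1/4) × 3² / 8 = 0.75 × 9 / 8 = 0.84375 dB.
Output = 9 − 0.84375 = 8.15625 dBV.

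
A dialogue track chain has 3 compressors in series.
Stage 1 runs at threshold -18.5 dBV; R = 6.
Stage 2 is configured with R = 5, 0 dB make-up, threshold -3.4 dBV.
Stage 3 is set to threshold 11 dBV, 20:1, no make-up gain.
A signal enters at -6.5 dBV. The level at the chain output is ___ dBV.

Stage 1: 12 dB above -18.5 dBV, reduced 6:1 to 2 dB above → -16.5 dBV.
Stage 2: -16.5 dBV ≤ -3.4 dBV, so stage 2 doesn't engage; output -16.5 dBV.
Stage 3: -16.5 dBV ≤ 11 dBV, so stage 3 doesn't engage; output -16.5 dBV.

-16.5 dBV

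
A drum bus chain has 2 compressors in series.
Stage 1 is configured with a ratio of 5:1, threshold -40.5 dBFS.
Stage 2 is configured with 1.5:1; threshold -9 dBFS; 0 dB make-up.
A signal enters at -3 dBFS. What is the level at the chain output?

Stage 1: -3 dBFS is 37.5 dB over -40.5 dBFS; at 5:1 that becomes 7.5 dB over, giving -33 dBFS.
Stage 2: -33 dBFS ≤ -9 dBFS, so stage 2 doesn't engage; output -33 dBFS.

-33 dBFS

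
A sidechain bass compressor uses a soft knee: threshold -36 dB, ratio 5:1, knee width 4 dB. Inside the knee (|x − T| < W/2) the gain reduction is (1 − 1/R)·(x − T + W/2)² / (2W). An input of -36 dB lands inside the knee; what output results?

x − T + W/2 = -36 − (-36) + 2 = 2.
GR = (1 − 1/5) × 2² / 8 = 0.8 × 4 / 8 = 0.4 dB.
Output = -36 − 0.4 = -36.4 dB.

-36.4 dB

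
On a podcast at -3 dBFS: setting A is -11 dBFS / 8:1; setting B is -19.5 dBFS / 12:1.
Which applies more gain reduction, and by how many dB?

A: GR = 8 − 8/8 = 7 dB.
B: GR = 16.5 − 16.5/12 = 15.125 dB.
B applies 8.125 dB more gain reduction.

B, by 8.125 dB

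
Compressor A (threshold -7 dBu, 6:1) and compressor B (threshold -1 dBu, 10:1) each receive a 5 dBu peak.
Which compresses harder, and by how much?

A, by 4.6 dB

A: 12 dB over, compressed to 2 dB over, so 10 dB of GR.
B: 6 dB over, compressed to 0.6 dB over, so 5.4 dB of GR.
A applies 4.6 dB more gain reduction.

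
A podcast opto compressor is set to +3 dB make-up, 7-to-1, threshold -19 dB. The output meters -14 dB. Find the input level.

Remove make-up: -14 − 3 = -17 dB.
Post-compression overshoot = -17 − (-19) = 2 dB.
Input overshoot = R × output overshoot = 14 dB → input = -19 + 14 = -5 dB.

-5 dB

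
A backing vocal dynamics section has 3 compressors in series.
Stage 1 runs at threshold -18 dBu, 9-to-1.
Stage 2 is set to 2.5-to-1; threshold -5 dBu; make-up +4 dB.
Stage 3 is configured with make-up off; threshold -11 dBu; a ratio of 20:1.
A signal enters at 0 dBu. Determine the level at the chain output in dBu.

-12 dBu

Stage 1: overshoot 18 dB → 18/9 = 2 dB → -16 dBu.
Stage 2: -16 dBu is at or below the -5 dBu threshold — no compression; make-up brings it to -12 dBu.
Stage 3: -12 dBu is at or below the -11 dBu threshold — no compression; output -12 dBu.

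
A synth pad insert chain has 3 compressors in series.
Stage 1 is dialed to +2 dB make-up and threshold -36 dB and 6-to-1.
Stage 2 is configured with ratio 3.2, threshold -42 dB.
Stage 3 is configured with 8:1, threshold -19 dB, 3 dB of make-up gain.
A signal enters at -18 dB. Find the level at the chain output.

Stage 1: 18 dB above -36 dB, reduced 6:1 to 3 dB above → -33 dB; +2 dB make-up → -31 dB.
Stage 2: 11 dB above -42 dB, reduced 3.2:1 to 3.4375 dB above → -38.5625 dB.
Stage 3: below threshold (-38.5625 ≤ -19); passes unchanged; make-up brings it to -35.5625 dB.

-35.5625 dB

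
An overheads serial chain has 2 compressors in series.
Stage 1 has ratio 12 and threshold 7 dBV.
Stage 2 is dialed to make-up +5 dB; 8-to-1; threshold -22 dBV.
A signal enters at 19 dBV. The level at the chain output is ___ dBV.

-13.25 dBV

Stage 1: 12 dB above 7 dBV, reduced 12:1 to 1 dB above → 8 dBV.
Stage 2: overshoot 30 dB → 30/8 = 3.75 dB → -18.25 dBV; +5 dB make-up → -13.25 dBV.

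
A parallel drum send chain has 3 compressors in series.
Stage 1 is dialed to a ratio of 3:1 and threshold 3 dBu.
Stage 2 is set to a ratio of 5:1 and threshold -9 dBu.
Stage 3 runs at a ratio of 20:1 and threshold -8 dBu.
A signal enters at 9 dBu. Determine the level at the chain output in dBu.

-7.91 dBu

Stage 1: 9 dBu is 6 dB over 3 dBu; at 3:1 that becomes 2 dB over, giving 5 dBu.
Stage 2: 5 dBu is 14 dB over -9 dBu; at 5:1 that becomes 2.8 dB over, giving -6.2 dBu.
Stage 3: overshoot 1.8 dB → 1.8/20 = 0.09 dB → -7.91 dBu.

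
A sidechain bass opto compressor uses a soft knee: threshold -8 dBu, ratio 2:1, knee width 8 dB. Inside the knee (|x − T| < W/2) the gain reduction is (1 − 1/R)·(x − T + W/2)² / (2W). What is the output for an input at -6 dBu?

x − T + W/2 = -6 − (-8) + 4 = 6.
GR = (1 − 1/2) × 6² / 16 = 0.5 × 36 / 16 = 1.125 dB.
Output = -6 − 1.125 = -7.125 dBu.

-7.125 dBu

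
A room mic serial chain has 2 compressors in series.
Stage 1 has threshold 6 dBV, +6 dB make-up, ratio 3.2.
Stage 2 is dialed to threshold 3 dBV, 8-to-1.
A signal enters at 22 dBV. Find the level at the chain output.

Stage 1: overshoot 16 dB → 16/3.2 = 5 dB → 11 dBV; +6 dB make-up → 17 dBV.
Stage 2: overshoot 14 dB → 14/8 = 1.75 dB → 4.75 dBV.

4.75 dBV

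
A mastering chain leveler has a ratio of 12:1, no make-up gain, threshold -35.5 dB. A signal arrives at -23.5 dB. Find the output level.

-23.5 dB sits 12 dB over threshold.
The 12 dB excess becomes 1 dB after 12:1 reduction.
That puts the output at -34.5 dB.

-34.5 dB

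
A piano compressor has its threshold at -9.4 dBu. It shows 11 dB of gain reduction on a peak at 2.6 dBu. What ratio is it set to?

12:1

Input overshoot = 2.6 − (-9.4) = 12 dB.
Output overshoot = 12 − 11 = 1 dB.
Ratio = input overshoot / output overshoot = 12 / 1 = 12.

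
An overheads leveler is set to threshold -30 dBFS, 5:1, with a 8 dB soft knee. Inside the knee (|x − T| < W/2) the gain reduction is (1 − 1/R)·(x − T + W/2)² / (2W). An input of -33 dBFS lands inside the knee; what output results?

-33.05 dBFS

x − T + W/2 = -33 − (-30) + 4 = 1.
GR = (1 − 1/5) × 1² / 16 = 0.8 × 1 / 16 = 0.05 dB.
Output = -33 − 0.05 = -33.05 dBFS.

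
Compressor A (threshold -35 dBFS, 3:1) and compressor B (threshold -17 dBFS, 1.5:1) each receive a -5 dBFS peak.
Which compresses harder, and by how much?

A: overshoot 30 dB → output overshoot 10 dB → GR 20 dB.
B: overshoot 12 dB → output overshoot 8 dB → GR 4 dB.
A applies 16 dB more gain reduction.

A, by 16 dB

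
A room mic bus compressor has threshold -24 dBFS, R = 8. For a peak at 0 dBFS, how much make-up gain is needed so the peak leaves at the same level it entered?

21 dB

The peak compresses to -24 + 24/8 = -21 dBFS.
To reach 0 dBFS requires 0 − (-21) = 21 dB of make-up.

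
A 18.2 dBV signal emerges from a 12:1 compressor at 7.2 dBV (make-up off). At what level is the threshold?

6.2 dBV

Let T be the threshold. Output overshoot = (input overshoot)/R, so 7.2 − T = (18.2 − T)/12.
12·(7.2 − T) = 18.2 − T → 11·T = 86.4 − 18.2 = 68.2.
T = 68.2/11 = 6.2 dBV.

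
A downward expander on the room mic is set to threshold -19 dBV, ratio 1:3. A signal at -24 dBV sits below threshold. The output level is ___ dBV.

Undershoot = (-19) − (-24) = 5 dB.
At 1:3, that expands to 15 dB under threshold.
Output = -19 − 15 = -34 dBV.

-34 dBV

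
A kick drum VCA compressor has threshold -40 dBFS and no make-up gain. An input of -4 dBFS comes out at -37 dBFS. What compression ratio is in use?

12:1

Input overshoot = -4 − (-40) = 36 dB; output overshoot = -37 − (-40) = 3 dB.
Ratio = 36 / 3 = 12.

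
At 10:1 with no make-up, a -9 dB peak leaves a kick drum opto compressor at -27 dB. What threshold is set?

-29 dB

Gain reduction = -9 − (-27) = 18 dB; output overshoot = GR / (R − 1) = 18 / 9 = 2 dB.
Threshold = output − output overshoot = -27 − 2 = -29 dB.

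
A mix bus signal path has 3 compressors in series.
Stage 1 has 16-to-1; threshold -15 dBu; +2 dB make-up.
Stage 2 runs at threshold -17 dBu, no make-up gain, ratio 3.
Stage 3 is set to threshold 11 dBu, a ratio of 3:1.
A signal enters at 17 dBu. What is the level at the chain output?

Stage 1: 32 dB above -15 dBu, reduced 16:1 to 2 dB above → -13 dBu; +2 dB make-up → -11 dBu.
Stage 2: 6 dB above -17 dBu, reduced 3:1 to 2 dB above → -15 dBu.
Stage 3: -15 dBu ≤ 11 dBu, so stage 3 doesn't engage; output -15 dBu.

-15 dBu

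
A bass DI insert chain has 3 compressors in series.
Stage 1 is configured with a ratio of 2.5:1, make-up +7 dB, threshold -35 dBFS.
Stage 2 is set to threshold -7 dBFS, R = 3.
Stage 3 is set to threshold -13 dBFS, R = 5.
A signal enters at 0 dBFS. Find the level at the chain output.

-14 dBFS

Stage 1: 0 dBFS is 35 dB over -35 dBFS; at 2.5:1 that becomes 14 dB over, giving -21 dBFS; +7 dB make-up → -14 dBFS.
Stage 2: -14 dBFS is at or below the -7 dBFS threshold — no compression; output -14 dBFS.
Stage 3: below threshold (-14 ≤ -13); passes unchanged; output -14 dBFS.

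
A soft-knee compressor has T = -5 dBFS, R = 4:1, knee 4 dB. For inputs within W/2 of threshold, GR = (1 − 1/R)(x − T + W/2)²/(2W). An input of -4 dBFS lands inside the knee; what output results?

-4.84375 dBFS

x − T + W/2 = -4 − (-5) + 2 = 3.
GR = (1 − 1/4) × 3² / 8 = 0.75 × 9 / 8 = 0.84375 dB.
Output = -4 − 0.84375 = -4.84375 dBFS.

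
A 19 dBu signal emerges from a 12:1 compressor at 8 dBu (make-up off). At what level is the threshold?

Gain reduction = 19 − 8 = 11 dB; output overshoot = GR / (R − 1) = 11 / 11 = 1 dB.
Threshold = output − output overshoot = 8 − 1 = 7 dBu.

7 dBu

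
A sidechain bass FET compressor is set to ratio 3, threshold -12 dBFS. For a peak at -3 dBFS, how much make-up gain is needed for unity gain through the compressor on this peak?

6 dB

Without make-up, output = threshold + overshoot/3 = -12 + 3 = -9 dBFS.
Gap to target: 6 dB.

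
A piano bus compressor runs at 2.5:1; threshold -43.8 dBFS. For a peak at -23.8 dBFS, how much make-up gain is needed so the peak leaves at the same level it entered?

The peak compresses to -43.8 + 20/2.5 = -35.8 dBFS.
To reach -23.8 dBFS requires -23.8 − (-35.8) = 12 dB of make-up.

12 dB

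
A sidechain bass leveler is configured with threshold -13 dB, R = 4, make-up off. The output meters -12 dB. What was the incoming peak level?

-9 dB

Post-compression overshoot = -12 − (-13) = 1 dB.
Input overshoot = R × output overshoot = 4 dB → input = -13 + 4 = -9 dB.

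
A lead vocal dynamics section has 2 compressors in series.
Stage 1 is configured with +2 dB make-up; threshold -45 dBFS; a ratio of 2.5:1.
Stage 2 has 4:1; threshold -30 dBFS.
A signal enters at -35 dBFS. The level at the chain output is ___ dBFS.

-39 dBFS

Stage 1: overshoot 10 dB → 10/2.5 = 4 dB → -41 dBFS; +2 dB make-up → -39 dBFS.
Stage 2: below threshold (-39 ≤ -30); passes unchanged; output -39 dBFS.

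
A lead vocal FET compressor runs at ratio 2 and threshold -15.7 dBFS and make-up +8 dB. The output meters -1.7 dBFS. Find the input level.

Remove make-up: -1.7 − 8 = -9.7 dBFS.
The compressed level sits -9.7 − (-15.7) = 6 dB over threshold.
Undo the ratio: input overshoot = 6 × 2 = 12 dB, giving input = -3.7 dBFS.

-3.7 dBFS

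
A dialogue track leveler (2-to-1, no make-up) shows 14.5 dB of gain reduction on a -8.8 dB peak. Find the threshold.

Let T be the threshold. Output overshoot = (input overshoot)/R, so -23.3 − T = (-8.8 − T)/2.
2·(-23.3 − T) = -8.8 − T → 1·T = -46.6 − (-8.8) = -37.8.
T = -37.8/1 = -37.8 dB.

-37.8 dB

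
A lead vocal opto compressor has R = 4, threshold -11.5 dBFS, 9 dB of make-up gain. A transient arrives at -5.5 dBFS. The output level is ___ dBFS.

-1 dBFS

Overshoot: -5.5 − (-11.5) = 6 dB.
At 4:1 the overshoot is divided by 4, leaving 1.5 dB above threshold.
That puts the output at -10 dBFS; make-up adds 9 dB, giving -1 dBFS.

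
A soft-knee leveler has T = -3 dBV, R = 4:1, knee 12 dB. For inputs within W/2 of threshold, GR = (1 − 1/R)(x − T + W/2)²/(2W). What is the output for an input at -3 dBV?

x − T + W/2 = -3 − (-3) + 6 = 6.
GR = (1 − 1/4) × 6² / 24 = 0.75 × 36 / 24 = 1.125 dB.
Output = -3 − 1.125 = -4.125 dBV.

-4.125 dBV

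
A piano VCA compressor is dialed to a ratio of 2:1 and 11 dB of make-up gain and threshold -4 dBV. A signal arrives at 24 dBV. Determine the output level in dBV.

24 dBV sits 28 dB over threshold.
At 2:1 the overshoot is divided by 2, leaving 14 dB above threshold.
That puts the output at 10 dBV; make-up adds 11 dB, giving 21 dBV.

21 dBV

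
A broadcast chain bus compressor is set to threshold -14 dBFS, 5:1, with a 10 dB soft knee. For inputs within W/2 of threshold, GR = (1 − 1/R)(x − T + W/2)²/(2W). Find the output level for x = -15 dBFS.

x − T + W/2 = -15 − (-14) + 5 = 4.
GR = (1 − 1/5) × 4² / 20 = 0.8 × 16 / 20 = 0.64 dB.
Output = -15 − 0.64 = -15.64 dBFS.

-15.64 dBFS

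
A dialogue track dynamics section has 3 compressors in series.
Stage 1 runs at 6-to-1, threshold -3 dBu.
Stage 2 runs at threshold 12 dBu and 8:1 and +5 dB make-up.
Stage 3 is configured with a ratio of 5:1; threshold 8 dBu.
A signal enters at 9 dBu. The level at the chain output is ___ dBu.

4 dBu

Stage 1: overshoot 12 dB → 12/6 = 2 dB → -1 dBu.
Stage 2: -1 dBu ≤ 12 dBu, so stage 2 doesn't engage; make-up brings it to 4 dBu.
Stage 3: below threshold (4 ≤ 8); passes unchanged; output 4 dBu.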